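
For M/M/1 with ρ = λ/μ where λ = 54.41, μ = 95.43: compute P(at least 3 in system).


ρ = 54.41/95.43 = 0.5702
P(N ≥ n) = ρ^n = 0.5702^3 = 0.185345

Final: 0.185345


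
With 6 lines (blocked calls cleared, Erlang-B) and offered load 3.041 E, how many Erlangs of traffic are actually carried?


B(6,3.041) = 0.054429 (Erlang-B)
Carried load = a(1 − B) = 3.041·(1 − 0.054429) = 3.041·0.945571 = 2.8755 E

Final: 2.8755 Erlangs


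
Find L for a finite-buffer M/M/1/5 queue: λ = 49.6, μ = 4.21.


ρ = 49.6/4.21 = 11.7815
L = ρ[1 − (K+1)ρ^K + Kρ^(K+1)] / [(1−ρ)(1−ρ^(K+1))]
Numerator: 11.7815·(1 − 6·226985.389325 + 5·2674222.164013) = 141486055.679896
Denominator: (-10.7815)·(-2674221.164013) = 28832042.431015
L = 141486055.679896/28832042.431015 = 4.9073

Final: 4.9073


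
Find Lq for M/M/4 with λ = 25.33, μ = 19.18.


a = λ/μ = 1.3206; ρ = a/4 = 0.3302
P₀ = 0.265547
Lq = P₀·a^c·ρ / (c!·(1−ρ)²) = 0.265547·3.04191·0.3302/(24·0.44868)
= 0.02477

Final: 0.02477


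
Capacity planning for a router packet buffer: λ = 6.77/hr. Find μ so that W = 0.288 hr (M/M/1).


W = 1/(μ−λ) ⇒ μ − λ = 1/W = 1/0.288 = 3.4722
μ = λ + 1/W = 6.77 + 3.4722 = 10.2422 per hr

Final: 10.2422 /hr


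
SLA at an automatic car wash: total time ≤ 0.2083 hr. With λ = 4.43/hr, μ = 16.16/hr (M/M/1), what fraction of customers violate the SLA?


W ~ Exponential(μ−λ) for M/M/1.
μ − λ = 16.16 − 4.43 = 11.7300
P(W > t) = e^{−(μ−λ)t} = e^{−2.4434} = 0.086869

Final: 0.086869


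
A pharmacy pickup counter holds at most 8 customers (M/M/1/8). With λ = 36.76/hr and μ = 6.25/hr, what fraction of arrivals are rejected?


ρ = λ/μ = 36.76/6.25 = 5.8816
P_K = (1−ρ)ρ^K/(1−ρ^(K+1)) = (-4.8816·1432068.799817)/(1 − 8422855.853002)
= -6990787.053186/-8422854.853002 = 0.829978

Final: 0.829978


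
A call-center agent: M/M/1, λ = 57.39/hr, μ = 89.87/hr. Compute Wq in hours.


ρ = 57.39/89.87 = 0.6386
Wq = ρ/(μ−λ) = 0.6386/(89.87 − 57.39) = 0.6386/32.48 = 0.01966 hr

Final: 0.01966 hr


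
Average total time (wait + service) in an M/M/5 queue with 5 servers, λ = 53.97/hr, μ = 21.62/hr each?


a = 2.4963; ρ = 0.4993; P₀ = 0.080413
Lq = P₀·a^c·ρ/(c!(1−ρ)²) = 0.12934
Wq = Lq/λ = 0.12934/53.97 = 0.002396 hr
W = Wq + 1/μ = 0.002396 + 0.04625 = 0.04865 hr

Final: 0.04865 hr


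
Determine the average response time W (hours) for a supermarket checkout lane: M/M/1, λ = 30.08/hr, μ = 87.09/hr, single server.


W = 1/(μ−λ) = 1/(87.09 − 30.08) = 1/57.01 = 0.01754 hr

Final: 0.01754 hr


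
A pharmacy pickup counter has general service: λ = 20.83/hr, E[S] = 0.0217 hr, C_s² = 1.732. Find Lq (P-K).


ρ = λ·E[S] = 20.83·0.0217 = 0.4520
Lq = ρ²(1+C_s²)/(2(1−ρ)) = 0.2043·(1+1.732)/(2·0.5480)
= 0.2043·2.7320/1.0960 = 0.50930

Final: 0.50930


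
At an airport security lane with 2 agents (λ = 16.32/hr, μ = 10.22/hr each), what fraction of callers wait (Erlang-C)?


a = λ/μ = 1.5969; ρ = a/2 = 0.7984
P₀ = 0.112078 (from M/M/c formula)
C(c,a) = [a^c/(c!(1−ρ))]·P₀ = [2.54999/(2·0.2016)]·0.112078
= 6.32546·0.112078 = 0.708947

Final: 0.708947


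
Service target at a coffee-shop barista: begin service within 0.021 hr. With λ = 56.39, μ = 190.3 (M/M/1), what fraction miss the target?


ρ = 56.39/190.3 = 0.2963
P(Wq > t) = ρ·e^{−(μ−λ)t} = 0.2963·e^{−2.8121}
= 0.2963·0.060078 = 0.017802

Final: 0.017802


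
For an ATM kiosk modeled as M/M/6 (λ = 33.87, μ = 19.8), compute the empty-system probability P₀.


a = λ/μ = 33.87/19.8 = 1.7106; ρ = a/c = 0.2851
Σ_{k=0}^{5} a^k/k! (terms k=0..5) = 1.00000 + 1.71061 + 1.46309 + 0.83425 + 0.35677 + 0.12206 = 5.48678
Tail: a^6/(6!(1−ρ)) = 25.05532/(720·0.7149) = 0.04868
P₀ = 1/(5.48678 + 0.04868) = 1/5.53545 = 0.180654

Final: 0.180654


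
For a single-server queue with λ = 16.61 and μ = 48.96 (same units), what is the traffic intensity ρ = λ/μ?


ρ = λ/μ = 16.61/48.96 = 0.3393

Final: 0.3393


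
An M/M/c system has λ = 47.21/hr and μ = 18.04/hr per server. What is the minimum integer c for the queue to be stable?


Stability requires cμ > λ ⇔ c > λ/μ.
λ/μ = 47.21/18.04 = 2.6170
Minimum integer c = ⌊2.6170⌋ + 1 = 3
Check: 3·18.04 = 54.12 > 47.21, while 2·18.04 = 36.08 ≤ 47.21

Final: 3 servers


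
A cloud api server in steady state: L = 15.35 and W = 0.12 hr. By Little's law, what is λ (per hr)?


λ = L/W = 15.35/0.12 = 127.9167 /hr

Final: 127.9167 /hr


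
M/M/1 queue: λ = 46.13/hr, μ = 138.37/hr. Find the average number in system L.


ρ = λ/μ = 46.13/138.37 = 0.3334
L = ρ/(1−ρ) = 0.3334/(1 − 0.3334) = 0.3334/0.6666 = 0.5001

Final: 0.5001


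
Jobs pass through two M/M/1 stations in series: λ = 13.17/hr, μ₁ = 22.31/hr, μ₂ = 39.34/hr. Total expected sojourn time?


Each node sees arrival rate λ = 13.17/hr (tandem ⇒ throughput preserved).
W₁ = 1/(μ₁−λ) = 1/(22.31−13.17) = 0.10941 hr
W₂ = 1/(μ₂−λ) = 1/(39.34−13.17) = 0.03821 hr
W_total = W₁ + W₂ = 0.10941 + 0.03821 = 0.14762 hr

Final: 0.14762 hr


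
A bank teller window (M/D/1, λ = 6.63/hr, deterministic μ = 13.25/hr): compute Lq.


ρ = 6.63/13.25 = 0.5004
M/D/1: Lq = ρ²/(2(1−ρ)) = 0.2504/(2·0.4996) = 0.25057

Final: 0.25057


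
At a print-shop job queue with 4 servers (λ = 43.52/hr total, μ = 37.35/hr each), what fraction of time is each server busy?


ρ = λ/(cμ) = 43.52/(4·37.35) = 43.52/149.40 = 0.2913

Final: 0.2913


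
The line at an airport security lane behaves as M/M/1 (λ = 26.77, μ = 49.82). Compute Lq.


ρ = 26.77/49.82 = 0.5373
Lq = ρ²/(1−ρ) = 0.2887/0.4627 = 0.6241

Final: 0.6241


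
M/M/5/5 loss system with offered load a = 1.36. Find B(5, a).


B(c,a) = (a^c/c!) / Σ_{k=0}^{c} a^k/k!
a^5/5! = 0.038772
Σ terms (k=0..5): 1.00000 + 1.36000 + 0.92480 + 0.41924 + 0.14254 + 0.03877 = 3.885357
B = 0.038772/3.885357 = 0.009979

Final: 0.009979


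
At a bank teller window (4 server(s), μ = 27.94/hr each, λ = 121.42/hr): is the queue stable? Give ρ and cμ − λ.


Total capacity cμ = 4·27.94 = 111.76/hr
ρ = λ/(cμ) = 121.42/111.76 = 1.0864
Stable ⇔ ρ < 1: NO
Spare capacity = cμ − λ = 111.76 − 121.42 = -9.66/hr

Final: ρ = 1.0864; unstable; margin = -9.66/hr


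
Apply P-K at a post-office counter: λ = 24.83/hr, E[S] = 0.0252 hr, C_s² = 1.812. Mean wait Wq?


ρ = λ·E[S] = 24.83·0.0252 = 0.6257
E[S²] = E[S]²(1+C_s²) = 0.0252²·(1+1.812) = 0.001786
Wq = λ·E[S²]/(2(1−ρ)) = 24.83·0.001786/(2·0.3743) = 0.05923 hr

Final: 0.05923 hr


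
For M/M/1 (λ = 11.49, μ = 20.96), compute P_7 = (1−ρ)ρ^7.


ρ = 11.49/20.96 = 0.5482
P_n = (1−ρ)·ρ^n = (1 − 0.5482)·0.5482^7 = 0.4518·0.014877 = 0.006721

Final: 0.006721


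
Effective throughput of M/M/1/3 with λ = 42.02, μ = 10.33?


ρ = 4.0678; P_K = (1−ρ)ρ^3/(1−ρ^4) = 0.756929
λ_eff = λ(1 − P_K) = 42.02·(1 − 0.756929) = 42.02·0.243071 = 10.2138 /hr

Final: 10.2138 /hr


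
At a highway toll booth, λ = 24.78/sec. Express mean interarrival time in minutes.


Mean interarrival time = 1/λ = 1/24.78 second = 0.04036 second
In minutes: 0.04036 × 0.0166667 = 0.0006726 min

Final: 0.0006726 min


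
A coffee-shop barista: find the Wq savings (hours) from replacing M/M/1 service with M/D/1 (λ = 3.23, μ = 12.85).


ρ = 3.23/12.85 = 0.2514
Wq(M/M/1) = ρ/(μ−λ) = 0.2514/9.62 = 0.02613 hr
Wq(M/D/1) = ρ/(2(μ−λ)) = 0.01306 hr
Savings = 0.02613 − 0.01306 = 0.01306 hr

Final: 0.01306 hr


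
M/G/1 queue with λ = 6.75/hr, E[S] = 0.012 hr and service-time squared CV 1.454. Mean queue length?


ρ = λ·E[S] = 6.75·0.012 = 0.08100
Lq = ρ²(1+C_s²)/(2(1−ρ)) = 0.006561·(1+1.454)/(2·0.9190)
= 0.006561·2.4540/1.8380 = 0.008760

Final: 0.008760


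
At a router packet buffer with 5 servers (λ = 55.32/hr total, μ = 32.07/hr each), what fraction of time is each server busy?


ρ = λ/(cμ) = 55.32/(5·32.07) = 55.32/160.35 = 0.3450

Final: 0.3450


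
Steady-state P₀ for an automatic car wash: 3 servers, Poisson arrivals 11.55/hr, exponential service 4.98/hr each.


a = λ/μ = 11.55/4.98 = 2.3193; ρ = a/c = 0.7731
Σ_{k=0}^{2} a^k/k! (terms k=0..2) = 1.00000 + 2.31928 + 2.68952 = 6.00880
Tail: a^3/(3!(1−ρ)) = 12.47550/(6·0.2269) = 9.16342
P₀ = 1/(6.00880 + 9.16342) = 1/15.17222 = 0.065910

Final: 0.065910


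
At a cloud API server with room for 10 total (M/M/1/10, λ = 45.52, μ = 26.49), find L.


ρ = 45.52/26.49 = 1.7184
L = ρ[1 − (K+1)ρ^K + Kρ^(K+1)] / [(1−ρ)(1−ρ^(K+1))]
Numerator: 1.7184·(1 − 11·224.493076 + 10·385.765377) = 2387.230892
Denominator: (-0.7184)·(-384.765377) = 276.409404
L = 2387.230892/276.409404 = 8.6366

Final: 8.6366


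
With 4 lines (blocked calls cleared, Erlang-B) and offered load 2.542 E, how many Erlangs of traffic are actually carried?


B(4,2.542) = 0.154642 (Erlang-B)
Carried load = a(1 − B) = 2.542·(1 − 0.154642) = 2.542·0.845358 = 2.1489 E

Final: 2.1489 Erlangs


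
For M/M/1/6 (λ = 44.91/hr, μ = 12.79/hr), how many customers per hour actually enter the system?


ρ = 3.5113; P_K = (1−ρ)ρ^6/(1−ρ^7) = 0.715317
λ_eff = λ(1 − P_K) = 44.91·(1 − 0.715317) = 44.91·0.284683 = 12.7851 /hr

Final: 12.7851 /hr


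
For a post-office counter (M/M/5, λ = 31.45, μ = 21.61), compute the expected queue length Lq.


a = λ/μ = 1.4553; ρ = a/5 = 0.2911
P₀ = 0.233004
Lq = P₀·a^c·ρ / (c!·(1−ρ)²) = 0.233004·6.52874·0.2911/(120·0.50258)
= 0.007342

Final: 0.007342


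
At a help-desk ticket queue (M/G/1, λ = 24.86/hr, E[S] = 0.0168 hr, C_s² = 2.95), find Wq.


ρ = λ·E[S] = 24.86·0.0168 = 0.4176
E[S²] = E[S]²(1+C_s²) = 0.0168²·(1+2.95) = 0.001115
Wq = λ·E[S²]/(2(1−ρ)) = 24.86·0.001115/(2·0.5824) = 0.02380 hr

Final: 0.02380 hr


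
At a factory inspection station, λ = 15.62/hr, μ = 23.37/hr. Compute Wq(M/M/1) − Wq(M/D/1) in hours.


ρ = 15.62/23.37 = 0.6684
Wq(M/M/1) = ρ/(μ−λ) = 0.6684/7.75 = 0.08624 hr
Wq(M/D/1) = ρ/(2(μ−λ)) = 0.04312 hr
Savings = 0.08624 − 0.04312 = 0.04312 hr

Final: 0.04312 hr


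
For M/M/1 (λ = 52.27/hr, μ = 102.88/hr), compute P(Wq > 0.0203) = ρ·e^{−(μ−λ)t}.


ρ = 52.27/102.88 = 0.5081
P(Wq > t) = ρ·e^{−(μ−λ)t} = 0.5081·e^{−1.0274}
= 0.5081·0.357942 = 0.181859

Final: 0.181859


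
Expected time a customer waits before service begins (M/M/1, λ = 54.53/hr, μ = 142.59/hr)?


ρ = 54.53/142.59 = 0.3824
Wq = ρ/(μ−λ) = 0.3824/(142.59 − 54.53) = 0.3824/88.06 = 0.004343 hr

Final: 0.004343 hr


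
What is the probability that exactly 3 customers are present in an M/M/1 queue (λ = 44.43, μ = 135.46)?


ρ = 44.43/135.46 = 0.3280
P_n = (1−ρ)·ρ^n = (1 − 0.3280)·0.3280^3 = 0.6720·0.035285 = 0.023712

Final: 0.023712


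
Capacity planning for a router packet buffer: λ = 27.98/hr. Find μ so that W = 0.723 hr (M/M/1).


W = 1/(μ−λ) ⇒ μ − λ = 1/W = 1/0.723 = 1.3831
μ = λ + 1/W = 27.98 + 1.3831 = 29.3631 per hr

Final: 29.3631 /hr


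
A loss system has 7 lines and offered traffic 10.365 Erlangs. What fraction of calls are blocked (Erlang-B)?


B(c,a) = (a^c/c!) / Σ_{k=0}^{c} a^k/k!
a^7/7! = 2550.084717
Σ terms (k=0..7): 1.00000 + 10.36500 + 53.71661 + 185.59090 + 480.91241 + 996.93143 + 1722.19904 + 2550.08472 = 6000.800099
B = 2550.084717/6000.800099 = 0.424957

Final: 0.424957


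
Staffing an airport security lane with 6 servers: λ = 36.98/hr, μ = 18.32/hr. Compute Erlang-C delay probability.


a = λ/μ = 2.0186; ρ = a/6 = 0.3364
P₀ = 0.132639 (from M/M/c formula)
C(c,a) = [a^c/(c!(1−ρ))]·P₀ = [67.64701/(720·0.6636)]·0.132639
= 0.14159·0.132639 = 0.018780

Final: 0.018780


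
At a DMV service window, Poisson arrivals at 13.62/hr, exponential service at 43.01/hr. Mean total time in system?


W = 1/(μ−λ) = 1/(43.01 − 13.62) = 1/29.39 = 0.03403 hr

Final: 0.03403 hr


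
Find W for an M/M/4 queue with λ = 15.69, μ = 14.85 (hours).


a = 1.0566; ρ = 0.2641; P₀ = 0.346996
Lq = P₀·a^c·ρ/(c!(1−ρ)²) = 0.008789
Wq = Lq/λ = 0.008789/15.69 = 0.0005602 hr
W = Wq + 1/μ = 0.0005602 + 0.06734 = 0.06790 hr

Final: 0.06790 hr


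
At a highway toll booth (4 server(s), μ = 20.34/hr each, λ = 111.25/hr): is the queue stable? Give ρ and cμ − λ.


Total capacity cμ = 4·20.34 = 81.36/hr
ρ = λ/(cμ) = 111.25/81.36 = 1.3674
Stable ⇔ ρ < 1: NO
Spare capacity = cμ − λ = 81.36 − 111.25 = -29.89/hr

Final: ρ = 1.3674; unstable; margin = -29.89/hr


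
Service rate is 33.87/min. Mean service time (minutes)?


Mean service time = 1/μ = 1/33.87 minute = 0.02952 minute
In minutes: 0.02952 × 1 = 0.02952 min

Final: 0.02952 min


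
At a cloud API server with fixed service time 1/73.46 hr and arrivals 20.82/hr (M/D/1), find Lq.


ρ = 20.82/73.46 = 0.2834
M/D/1: Lq = ρ²/(2(1−ρ)) = 0.08033/(2·0.7166) = 0.05605

Final: 0.05605


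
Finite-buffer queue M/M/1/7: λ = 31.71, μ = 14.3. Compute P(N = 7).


ρ = λ/μ = 31.71/14.3 = 2.2175
P_K = (1−ρ)ρ^K/(1−ρ^(K+1)) = (-1.2175·263.646149)/(1 − 584.630726)
= -320.984577/-583.630726 = 0.549979

Final: 0.549979


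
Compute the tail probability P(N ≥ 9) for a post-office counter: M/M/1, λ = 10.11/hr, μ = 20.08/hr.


ρ = 10.11/20.08 = 0.5035
P(N ≥ n) = ρ^n = 0.5035^9 = 0.002079

Final: 0.002079


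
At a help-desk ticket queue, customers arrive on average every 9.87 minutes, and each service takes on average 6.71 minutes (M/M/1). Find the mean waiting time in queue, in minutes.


λ = 60/9.87 = 6.0790 /hr
μ = 60/6.71 = 8.9419 /hr
ρ = λ/μ = 6.0790/8.9419 = 0.6798
Wq = ρ/(μ−λ) = 0.6798/(8.9419−6.0790) = 0.23747 hr
In minutes: 0.23747·60 = 14.248 min

Final: 14.248 min


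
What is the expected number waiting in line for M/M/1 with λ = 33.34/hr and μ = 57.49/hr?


ρ = 33.34/57.49 = 0.5799
Lq = ρ²/(1−ρ) = 0.3363/0.4201 = 0.8006

Final: 0.8006


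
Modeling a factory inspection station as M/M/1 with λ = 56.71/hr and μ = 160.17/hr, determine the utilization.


ρ = λ/μ = 56.71/160.17 = 0.3541

Final: 0.3541


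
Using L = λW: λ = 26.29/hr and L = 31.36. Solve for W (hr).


W = L/λ = 31.36/26.29 = 1.1928 hr

Final: 1.1928 hr


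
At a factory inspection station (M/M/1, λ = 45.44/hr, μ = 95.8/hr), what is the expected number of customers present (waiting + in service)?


ρ = λ/μ = 45.44/95.8 = 0.4743
L = ρ/(1−ρ) = 0.4743/(1 − 0.4743) = 0.4743/0.5257 = 0.9023

Final: 0.9023


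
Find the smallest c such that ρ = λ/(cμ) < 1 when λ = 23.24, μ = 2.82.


Stability requires cμ > λ ⇔ c > λ/μ.
λ/μ = 23.24/2.82 = 8.2411
Minimum integer c = ⌊8.2411⌋ + 1 = 9
Check: 9·2.82 = 25.38 > 23.24, while 8·2.82 = 22.56 ≤ 23.24

Final: 9 servers


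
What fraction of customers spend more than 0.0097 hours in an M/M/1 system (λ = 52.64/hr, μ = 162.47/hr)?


W ~ Exponential(μ−λ) for M/M/1.
μ − λ = 162.47 − 52.64 = 109.8300
P(W > t) = e^{−(μ−λ)t} = e^{−1.0654} = 0.344607

Final: 0.344607


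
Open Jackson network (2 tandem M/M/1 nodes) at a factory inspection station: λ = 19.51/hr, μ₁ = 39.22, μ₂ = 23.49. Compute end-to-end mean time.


Each node sees arrival rate λ = 19.51/hr (tandem ⇒ throughput preserved).
W₁ = 1/(μ₁−λ) = 1/(39.22−19.51) = 0.05074 hr
W₂ = 1/(μ₂−λ) = 1/(23.49−19.51) = 0.25126 hr
W_total = W₁ + W₂ = 0.05074 + 0.25126 = 0.30199 hr

Final: 0.30199 hr


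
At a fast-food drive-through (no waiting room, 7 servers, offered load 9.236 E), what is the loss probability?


B(c,a) = (a^c/c!) / Σ_{k=0}^{c} a^k/k!
a^7/7! = 1137.514479
Σ terms (k=0..7): 1.00000 + 9.23600 + 42.65185 + 131.31082 + 303.19669 + 560.06493 + 862.12661 + 1137.51448 = 3047.101372
B = 1137.514479/3047.101372 = 0.373310

Final: 0.373310


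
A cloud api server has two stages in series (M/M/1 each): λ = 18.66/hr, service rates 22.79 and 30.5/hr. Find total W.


Each node sees arrival rate λ = 18.66/hr (tandem ⇒ throughput preserved).
W₁ = 1/(μ₁−λ) = 1/(22.79−18.66) = 0.24213 hr
W₂ = 1/(μ₂−λ) = 1/(30.5−18.66) = 0.08446 hr
W_total = W₁ + W₂ = 0.24213 + 0.08446 = 0.32659 hr

Final: 0.32659 hr


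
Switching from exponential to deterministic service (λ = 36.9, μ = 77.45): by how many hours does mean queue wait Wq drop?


ρ = 36.9/77.45 = 0.4764
Wq(M/M/1) = ρ/(μ−λ) = 0.4764/40.55 = 0.01175 hr
Wq(M/D/1) = ρ/(2(μ−λ)) = 0.005875 hr
Savings = 0.01175 − 0.005875 = 0.005875 hr

Final: 0.005875 hr


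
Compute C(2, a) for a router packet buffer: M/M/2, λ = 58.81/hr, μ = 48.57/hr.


a = λ/μ = 1.2108; ρ = a/2 = 0.6054
P₀ = 0.245784 (from M/M/c formula)
C(c,a) = [a^c/(c!(1−ρ))]·P₀ = [1.46611/(2·0.3946)]·0.245784
= 1.85778·0.245784 = 0.456614

Final: 0.456614


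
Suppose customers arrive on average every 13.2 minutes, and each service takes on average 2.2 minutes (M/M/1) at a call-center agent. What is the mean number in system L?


λ = 60/13.2 = 4.5455 /hr
μ = 60/2.2 = 27.2727 /hr
ρ = λ/μ = 4.5455/27.2727 = 0.1667
L = ρ/(1−ρ) = 0.1667/0.8333 = 0.2000

Final: 0.2000


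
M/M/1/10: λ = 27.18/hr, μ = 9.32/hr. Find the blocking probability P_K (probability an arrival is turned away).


ρ = λ/μ = 27.18/9.32 = 2.9163
P_K = (1−ρ)ρ^K/(1−ρ^(K+1)) = (-1.9163·44497.478350)/(1 − 129768.397162)
= -85270.918812/-129767.397162 = 0.657106

Final: 0.657106


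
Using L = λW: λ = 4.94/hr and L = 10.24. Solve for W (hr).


W = L/λ = 10.24/4.94 = 2.0729 hr

Final: 2.0729 hr


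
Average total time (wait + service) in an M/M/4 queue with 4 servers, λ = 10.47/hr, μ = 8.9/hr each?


a = 1.1764; ρ = 0.2941; P₀ = 0.307431
Lq = P₀·a^c·ρ/(c!(1−ρ)²) = 0.01448
Wq = Lq/λ = 0.01448/10.47 = 0.001383 hr
W = Wq + 1/μ = 0.001383 + 0.11236 = 0.11374 hr

Final: 0.11374 hr


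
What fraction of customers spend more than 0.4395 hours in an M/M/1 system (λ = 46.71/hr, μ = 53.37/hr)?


W ~ Exponential(μ−λ) for M/M/1.
μ − λ = 53.37 − 46.71 = 6.6600
P(W > t) = e^{−(μ−λ)t} = e^{−2.9271} = 0.053554

Final: 0.053554


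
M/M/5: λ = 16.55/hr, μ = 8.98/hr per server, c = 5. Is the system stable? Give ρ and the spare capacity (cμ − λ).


Total capacity cμ = 5·8.98 = 44.90/hr
ρ = λ/(cμ) = 16.55/44.90 = 0.3686
Stable ⇔ ρ < 1: YES
Spare capacity = cμ − λ = 44.90 − 16.55 = 28.35/hr

Final: ρ = 0.3686; stable; margin = 28.35/hr


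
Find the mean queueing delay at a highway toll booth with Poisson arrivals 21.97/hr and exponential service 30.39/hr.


ρ = 21.97/30.39 = 0.7229
Wq = ρ/(μ−λ) = 0.7229/(30.39 − 21.97) = 0.7229/8.42 = 0.08586 hr

Final: 0.08586 hr


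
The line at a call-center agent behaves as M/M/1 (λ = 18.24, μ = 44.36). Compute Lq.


ρ = 18.24/44.36 = 0.4112
Lq = ρ²/(1−ρ) = 0.1691/0.5888 = 0.2871

Final: 0.2871


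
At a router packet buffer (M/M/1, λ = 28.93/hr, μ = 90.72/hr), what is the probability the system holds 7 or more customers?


ρ = 28.93/90.72 = 0.3189
P(N ≥ n) = ρ^n = 0.3189^7 = 0.0003354

Final: 0.0003354


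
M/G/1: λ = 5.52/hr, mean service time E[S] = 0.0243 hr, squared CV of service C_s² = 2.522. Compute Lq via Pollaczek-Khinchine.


ρ = λ·E[S] = 5.52·0.0243 = 0.1341
Lq = ρ²(1+C_s²)/(2(1−ρ)) = 0.01799·(1+2.522)/(2·0.8659)
= 0.01799·3.5220/1.7317 = 0.03659

Final: 0.03659


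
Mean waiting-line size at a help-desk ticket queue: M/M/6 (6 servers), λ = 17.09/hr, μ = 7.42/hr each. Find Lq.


a = λ/μ = 2.3032; ρ = a/6 = 0.3839
P₀ = 0.099588
Lq = P₀·a^c·ρ / (c!·(1−ρ)²) = 0.099588·149.28939·0.3839/(720·0.37961)
= 0.02088

Final: 0.02088


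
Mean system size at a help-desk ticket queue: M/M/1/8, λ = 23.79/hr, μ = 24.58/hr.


ρ = 23.79/24.58 = 0.9679
L = ρ[1 − (K+1)ρ^K + Kρ^(K+1)] / [(1−ρ)(1−ρ^(K+1))]
Numerator: 0.9679·(1 − 9·0.770017 + 8·0.745269) = 0.030968
Denominator: (0.03214)·(0.254731) = 0.008187
L = 0.030968/0.008187 = 3.7825

Final: 3.7825


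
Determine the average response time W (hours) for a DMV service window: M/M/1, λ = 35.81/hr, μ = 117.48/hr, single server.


W = 1/(μ−λ) = 1/(117.48 − 35.81) = 1/81.67 = 0.01224 hr

Final: 0.01224 hr


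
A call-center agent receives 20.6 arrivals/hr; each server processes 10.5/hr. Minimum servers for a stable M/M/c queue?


Stability requires cμ > λ ⇔ c > λ/μ.
λ/μ = 20.6/10.5 = 1.9619
Minimum integer c = ⌊1.9619⌋ + 1 = 2
Check: 2·10.5 = 21.00 > 20.6, while 1·10.5 = 10.50 ≤ 20.6

Final: 2 servers


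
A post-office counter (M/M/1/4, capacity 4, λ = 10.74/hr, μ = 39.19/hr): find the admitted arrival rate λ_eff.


ρ = 0.2740; P_K = (1−ρ)ρ^4/(1−ρ^5) = 0.004101
λ_eff = λ(1 − P_K) = 10.74·(1 − 0.004101) = 10.74·0.995899 = 10.6960 /hr

Final: 10.6960 /hr


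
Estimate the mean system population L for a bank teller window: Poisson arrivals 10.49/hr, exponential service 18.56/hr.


ρ = λ/μ = 10.49/18.56 = 0.5652
L = ρ/(1−ρ) = 0.5652/(1 − 0.5652) = 0.5652/0.4348 = 1.2999

Final: 1.2999


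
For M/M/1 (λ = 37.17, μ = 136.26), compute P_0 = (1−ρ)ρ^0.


ρ = 37.17/136.26 = 0.2728
P_n = (1−ρ)·ρ^n = (1 − 0.2728)·0.2728^0 = 0.7272·1.000000 = 0.727213

Final: 0.727213


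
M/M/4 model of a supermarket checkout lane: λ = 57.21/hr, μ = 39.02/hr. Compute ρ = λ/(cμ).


ρ = λ/(cμ) = 57.21/(4·39.02) = 57.21/156.08 = 0.3665

Final: 0.3665


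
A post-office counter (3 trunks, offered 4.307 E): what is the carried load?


B(3,4.307) = 0.477308 (Erlang-B)
Carried load = a(1 − B) = 4.307·(1 − 0.477308) = 4.307·0.522692 = 2.2512 E

Final: 2.2512 Erlangs


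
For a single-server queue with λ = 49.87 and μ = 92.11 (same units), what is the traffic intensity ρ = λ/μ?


ρ = λ/μ = 49.87/92.11 = 0.5414

Final: 0.5414


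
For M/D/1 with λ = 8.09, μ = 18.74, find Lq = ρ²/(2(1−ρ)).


ρ = 8.09/18.74 = 0.4317
M/D/1: Lq = ρ²/(2(1−ρ)) = 0.1864/(2·0.5683) = 0.16396

Final: 0.16396


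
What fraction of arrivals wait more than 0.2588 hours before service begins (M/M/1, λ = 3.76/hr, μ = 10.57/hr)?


ρ = 3.76/10.57 = 0.3557
P(Wq > t) = ρ·e^{−(μ−λ)t} = 0.3557·e^{−1.7624}
= 0.3557·0.171628 = 0.061052

Final: 0.061052


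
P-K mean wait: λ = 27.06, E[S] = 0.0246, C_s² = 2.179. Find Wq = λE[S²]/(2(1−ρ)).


ρ = λ·E[S] = 27.06·0.0246 = 0.6657
E[S²] = E[S]²(1+C_s²) = 0.0246²·(1+2.179) = 0.001924
Wq = λ·E[S²]/(2(1−ρ)) = 27.06·0.001924/(2·0.3343) = 0.07786 hr

Final: 0.07786 hr


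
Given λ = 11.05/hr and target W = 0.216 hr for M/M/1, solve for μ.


W = 1/(μ−λ) ⇒ μ − λ = 1/W = 1/0.216 = 4.6296
μ = λ + 1/W = 11.05 + 4.6296 = 15.6796 per hr

Final: 15.6796 /hr


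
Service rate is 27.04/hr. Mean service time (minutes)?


Mean service time = 1/μ = 1/27.04 hour = 0.03698 hour
In minutes: 0.03698 × 60 = 2.2189 min

Final: 2.2189 min


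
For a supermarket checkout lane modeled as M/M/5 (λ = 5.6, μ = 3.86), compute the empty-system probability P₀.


a = λ/μ = 5.6/3.86 = 1.4508; ρ = a/c = 0.2902
Σ_{k=0}^{4} a^k/k! (terms k=0..4) = 1.00000 + 1.45078 + 1.05238 + 0.50892 + 0.18458 = 4.19666
Tail: a^5/(5!(1−ρ)) = 6.42693/(120·0.7098) = 0.07545
P₀ = 1/(4.19666 + 0.07545) = 1/4.27211 = 0.234076

Final: 0.234076


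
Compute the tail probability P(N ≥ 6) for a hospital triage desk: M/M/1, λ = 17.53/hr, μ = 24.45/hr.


ρ = 17.53/24.45 = 0.7170
P(N ≥ n) = ρ^n = 0.7170^6 = 0.135837

Final: 0.135837


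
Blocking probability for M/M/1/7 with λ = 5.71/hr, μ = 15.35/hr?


ρ = λ/μ = 5.71/15.35 = 0.3720
P_K = (1−ρ)ρ^K/(1−ρ^(K+1)) = (0.6280·0.0009856)/(1 − 0.0003666)
= 0.0006190/0.999633 = 0.0006192

Final: 0.0006192


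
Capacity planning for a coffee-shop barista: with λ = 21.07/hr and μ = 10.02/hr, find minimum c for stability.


Stability requires cμ > λ ⇔ c > λ/μ.
λ/μ = 21.07/10.02 = 2.1028
Minimum integer c = ⌊2.1028⌋ + 1 = 3
Check: 3·10.02 = 30.06 > 21.07, while 2·10.02 = 20.04 ≤ 21.07

Final: 3 servers


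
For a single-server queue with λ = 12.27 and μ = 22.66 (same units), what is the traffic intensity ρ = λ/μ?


ρ = λ/μ = 12.27/22.66 = 0.5415

Final: 0.5415


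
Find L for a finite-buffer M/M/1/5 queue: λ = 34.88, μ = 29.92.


ρ = 34.88/29.92 = 1.1658
L = ρ[1 − (K+1)ρ^K + Kρ^(K+1)] / [(1−ρ)(1−ρ^(K+1))]
Numerator: 1.1658·(1 − 6·2.153151 + 5·2.510090) = 0.736241
Denominator: (-0.1658)·(-1.510090) = 0.250336
L = 0.736241/0.250336 = 2.9410

Final: 2.9410


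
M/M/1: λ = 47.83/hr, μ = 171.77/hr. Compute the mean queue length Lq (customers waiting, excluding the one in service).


ρ = 47.83/171.77 = 0.2785
Lq = ρ²/(1−ρ) = 0.07754/0.7215 = 0.1075

Final: 0.1075


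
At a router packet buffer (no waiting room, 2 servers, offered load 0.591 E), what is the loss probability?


B(c,a) = (a^c/c!) / Σ_{k=0}^{c} a^k/k!
a^2/2! = 0.174640
Σ terms (k=0..2): 1.00000 + 0.59100 + 0.17464 = 1.765640
B = 0.174640/1.765640 = 0.098911

Final: 0.098911


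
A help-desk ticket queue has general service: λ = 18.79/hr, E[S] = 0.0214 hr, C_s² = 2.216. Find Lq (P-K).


ρ = λ·E[S] = 18.79·0.0214 = 0.4021
Lq = ρ²(1+C_s²)/(2(1−ρ)) = 0.1617·(1+2.216)/(2·0.5979)
= 0.1617·3.2160/1.1958 = 0.43485

Final: 0.43485


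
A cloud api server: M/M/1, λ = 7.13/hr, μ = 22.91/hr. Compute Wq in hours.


ρ = 7.13/22.91 = 0.3112
Wq = ρ/(μ−λ) = 0.3112/(22.91 − 7.13) = 0.3112/15.78 = 0.01972 hr

Final: 0.01972 hr


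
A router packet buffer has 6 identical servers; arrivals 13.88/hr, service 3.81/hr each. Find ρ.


ρ = λ/(cμ) = 13.88/(6·3.81) = 13.88/22.86 = 0.6072

Final: 0.6072


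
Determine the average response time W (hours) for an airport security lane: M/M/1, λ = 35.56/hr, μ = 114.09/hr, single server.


W = 1/(μ−λ) = 1/(114.09 − 35.56) = 1/78.53 = 0.01273 hr

Final: 0.01273 hr


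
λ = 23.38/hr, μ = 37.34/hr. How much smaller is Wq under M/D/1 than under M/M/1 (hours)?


ρ = 23.38/37.34 = 0.6261
Wq(M/M/1) = ρ/(μ−λ) = 0.6261/13.96 = 0.04485 hr
Wq(M/D/1) = ρ/(2(μ−λ)) = 0.02243 hr
Savings = 0.04485 − 0.02243 = 0.02243 hr

Final: 0.02243 hr


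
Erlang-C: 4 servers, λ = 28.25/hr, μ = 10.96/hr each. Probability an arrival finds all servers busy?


a = λ/μ = 2.5776; ρ = a/4 = 0.6444
P₀ = 0.067000 (from M/M/c formula)
C(c,a) = [a^c/(c!(1−ρ))]·P₀ = [44.13993/(24·0.3556)]·0.067000
= 5.17184·0.067000 = 0.346512

Final: 0.346512


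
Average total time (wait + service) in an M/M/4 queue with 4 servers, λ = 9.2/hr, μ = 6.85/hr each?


a = 1.3431; ρ = 0.3358; P₀ = 0.259547
Lq = P₀·a^c·ρ/(c!(1−ρ)²) = 0.02678
Wq = Lq/λ = 0.02678/9.2 = 0.002911 hr
W = Wq + 1/μ = 0.002911 + 0.14599 = 0.14890 hr

Final: 0.14890 hr


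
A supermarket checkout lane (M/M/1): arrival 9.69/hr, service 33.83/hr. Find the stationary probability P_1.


ρ = 9.69/33.83 = 0.2864
P_n = (1−ρ)·ρ^n = (1 − 0.2864)·0.2864^1 = 0.7136·0.286432 = 0.204389

Final: 0.204389


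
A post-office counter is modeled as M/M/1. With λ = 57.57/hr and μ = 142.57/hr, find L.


ρ = λ/μ = 57.57/142.57 = 0.4038
L = ρ/(1−ρ) = 0.4038/(1 − 0.4038) = 0.4038/0.5962 = 0.6773

Final: 0.6773


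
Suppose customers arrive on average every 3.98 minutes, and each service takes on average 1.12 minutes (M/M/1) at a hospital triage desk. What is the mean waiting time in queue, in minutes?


λ = 60/3.98 = 15.0754 /hr
μ = 60/1.12 = 53.5714 /hr
ρ = λ/μ = 15.0754/53.5714 = 0.2814
Wq = ρ/(μ−λ) = 0.2814/(53.5714−15.0754) = 0.007310 hr
In minutes: 0.007310·60 = 0.4386 min

Final: 0.4386 min


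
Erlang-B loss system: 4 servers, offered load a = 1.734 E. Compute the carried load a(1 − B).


B(4,1.734) = 0.068701 (Erlang-B)
Carried load = a(1 − B) = 1.734·(1 − 0.068701) = 1.734·0.931299 = 1.6149 E

Final: 1.6149 Erlangs


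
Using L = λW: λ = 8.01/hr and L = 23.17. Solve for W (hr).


W = L/λ = 23.17/8.01 = 2.8926 hr

Final: 2.8926 hr


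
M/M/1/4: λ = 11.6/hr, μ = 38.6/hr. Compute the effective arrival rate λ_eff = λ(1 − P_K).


ρ = 0.3005; P_K = (1−ρ)ρ^4/(1−ρ^5) = 0.005719
λ_eff = λ(1 − P_K) = 11.6·(1 − 0.005719) = 11.6·0.994281 = 11.5337 /hr

Final: 11.5337 /hr


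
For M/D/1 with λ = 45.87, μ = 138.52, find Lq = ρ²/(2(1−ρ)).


ρ = 45.87/138.52 = 0.3311
M/D/1: Lq = ρ²/(2(1−ρ)) = 0.1097/(2·0.6689) = 0.08197

Final: 0.08197


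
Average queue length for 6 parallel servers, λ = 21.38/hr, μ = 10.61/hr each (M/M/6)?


a = λ/μ = 2.0151; ρ = a/6 = 0.3358
P₀ = 0.133103
Lq = P₀·a^c·ρ / (c!·(1−ρ)²) = 0.133103·66.95051·0.3358/(720·0.44110)
= 0.009424

Final: 0.009424


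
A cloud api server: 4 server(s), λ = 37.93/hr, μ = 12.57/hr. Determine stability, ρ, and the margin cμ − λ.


Total capacity cμ = 4·12.57 = 50.28/hr
ρ = λ/(cμ) = 37.93/50.28 = 0.7544
Stable ⇔ ρ < 1: YES
Spare capacity = cμ − λ = 50.28 − 37.93 = 12.35/hr

Final: ρ = 0.7544; stable; margin = 12.35/hr


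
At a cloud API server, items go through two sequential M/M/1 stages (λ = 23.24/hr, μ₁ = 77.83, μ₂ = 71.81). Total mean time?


Each node sees arrival rate λ = 23.24/hr (tandem ⇒ throughput preserved).
W₁ = 1/(μ₁−λ) = 1/(77.83−23.24) = 0.01832 hr
W₂ = 1/(μ₂−λ) = 1/(71.81−23.24) = 0.02059 hr
W_total = W₁ + W₂ = 0.01832 + 0.02059 = 0.03891 hr

Final: 0.03891 hr


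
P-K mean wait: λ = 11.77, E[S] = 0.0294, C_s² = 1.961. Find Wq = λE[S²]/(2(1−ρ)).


ρ = λ·E[S] = 11.77·0.0294 = 0.3460
E[S²] = E[S]²(1+C_s²) = 0.0294²·(1+1.961) = 0.002559
Wq = λ·E[S²]/(2(1−ρ)) = 11.77·0.002559/(2·0.6540) = 0.02303 hr

Final: 0.02303 hr


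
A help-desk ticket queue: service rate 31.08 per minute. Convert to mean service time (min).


Mean service time = 1/μ = 1/31.08 minute = 0.03218 minute
In minutes: 0.03218 × 1 = 0.03218 min

Final: 0.03218 min


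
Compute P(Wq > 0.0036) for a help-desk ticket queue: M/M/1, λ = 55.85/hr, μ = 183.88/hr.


ρ = 55.85/183.88 = 0.3037
P(Wq > t) = ρ·e^{−(μ−λ)t} = 0.3037·e^{−0.4609}
= 0.3037·0.630711 = 0.191566

Final: 0.191566


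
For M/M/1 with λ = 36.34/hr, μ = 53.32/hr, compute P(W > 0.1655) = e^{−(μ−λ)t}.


W ~ Exponential(μ−λ) for M/M/1.
μ − λ = 53.32 − 36.34 = 16.9800
P(W > t) = e^{−(μ−λ)t} = e^{−2.8102} = 0.060194

Final: 0.060194


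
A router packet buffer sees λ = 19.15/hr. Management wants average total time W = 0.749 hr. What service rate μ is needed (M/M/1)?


W = 1/(μ−λ) ⇒ μ − λ = 1/W = 1/0.749 = 1.3351
μ = λ + 1/W = 19.15 + 1.3351 = 20.4851 per hr

Final: 20.4851 /hr


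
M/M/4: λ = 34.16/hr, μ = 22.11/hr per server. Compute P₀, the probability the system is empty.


a = λ/μ = 34.16/22.11 = 1.5450; ρ = a/c = 0.3863
Σ_{k=0}^{3} a^k/k! (terms k=0..3) = 1.00000 + 1.54500 + 1.19352 + 0.61466 = 4.35318
Tail: a^4/(4!(1−ρ)) = 5.69792/(24·0.6137) = 0.38682
P₀ = 1/(4.35318 + 0.38682) = 1/4.74000 = 0.210970

Final: 0.210970


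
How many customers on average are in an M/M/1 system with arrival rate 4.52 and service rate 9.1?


ρ = λ/μ = 4.52/9.1 = 0.4967
L = ρ/(1−ρ) = 0.4967/(1 − 0.4967) = 0.4967/0.5033 = 0.9869

Final: 0.9869


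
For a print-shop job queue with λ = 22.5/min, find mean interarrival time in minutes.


Mean interarrival time = 1/λ = 1/22.5 minute = 0.04444 minute
In minutes: 0.04444 × 1 = 0.04444 min

Final: 0.04444 min


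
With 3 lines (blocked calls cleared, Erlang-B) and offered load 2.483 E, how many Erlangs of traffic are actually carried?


B(3,2.483) = 0.279850 (Erlang-B)
Carried load = a(1 − B) = 2.483·(1 − 0.279850) = 2.483·0.720150 = 1.7881 E

Final: 1.7881 Erlangs


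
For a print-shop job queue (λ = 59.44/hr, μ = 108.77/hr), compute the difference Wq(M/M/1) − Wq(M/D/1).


ρ = 59.44/108.77 = 0.5465
Wq(M/M/1) = ρ/(μ−λ) = 0.5465/49.33 = 0.01108 hr
Wq(M/D/1) = ρ/(2(μ−λ)) = 0.005539 hr
Savings = 0.01108 − 0.005539 = 0.005539 hr

Final: 0.005539 hr


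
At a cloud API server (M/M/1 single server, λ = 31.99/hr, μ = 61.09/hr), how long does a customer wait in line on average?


ρ = 31.99/61.09 = 0.5237
Wq = ρ/(μ−λ) = 0.5237/(61.09 − 31.99) = 0.5237/29.10 = 0.01799 hr

Final: 0.01799 hr


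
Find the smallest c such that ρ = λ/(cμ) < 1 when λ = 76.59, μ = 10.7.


Stability requires cμ > λ ⇔ c > λ/μ.
λ/μ = 76.59/10.7 = 7.1579
Minimum integer c = ⌊7.1579⌋ + 1 = 8
Check: 8·10.7 = 85.60 > 76.59, while 7·10.7 = 74.90 ≤ 76.59

Final: 8 servers


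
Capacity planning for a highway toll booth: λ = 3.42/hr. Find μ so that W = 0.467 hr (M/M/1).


W = 1/(μ−λ) ⇒ μ − λ = 1/W = 1/0.467 = 2.1413
μ = λ + 1/W = 3.42 + 2.1413 = 5.5613 per hr

Final: 5.5613 /hr


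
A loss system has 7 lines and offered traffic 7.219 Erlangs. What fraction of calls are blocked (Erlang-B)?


B(c,a) = (a^c/c!) / Σ_{k=0}^{c} a^k/k!
a^7/7! = 202.725676
Σ terms (k=0..7): 1.00000 + 7.21900 + 26.05698 + 62.70178 + 113.16104 + 163.38191 + 196.57567 + 202.72568 = 772.822049
B = 202.725676/772.822049 = 0.262319

Final: 0.262319


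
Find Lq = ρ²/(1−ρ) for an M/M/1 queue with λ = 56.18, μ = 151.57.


ρ = 56.18/151.57 = 0.3707
Lq = ρ²/(1−ρ) = 0.1374/0.6293 = 0.2183

Final: 0.2183


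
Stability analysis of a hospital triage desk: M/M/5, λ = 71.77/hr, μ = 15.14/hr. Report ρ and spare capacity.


Total capacity cμ = 5·15.14 = 75.70/hr
ρ = λ/(cμ) = 71.77/75.70 = 0.9481
Stable ⇔ ρ < 1: YES
Spare capacity = cμ − λ = 75.70 − 71.77 = 3.93/hr

Final: ρ = 0.9481; stable; margin = 3.93/hr


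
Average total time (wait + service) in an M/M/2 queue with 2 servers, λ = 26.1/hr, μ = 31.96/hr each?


a = 0.8166; ρ = 0.4083; P₀ = 0.420129
Lq = P₀·a^c·ρ/(c!(1−ρ)²) = 0.16340
Wq = Lq/λ = 0.16340/26.1 = 0.006261 hr
W = Wq + 1/μ = 0.006261 + 0.03129 = 0.03755 hr

Final: 0.03755 hr


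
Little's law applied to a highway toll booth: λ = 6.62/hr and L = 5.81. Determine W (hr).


W = L/λ = 5.81/6.62 = 0.8776 hr

Final: 0.8776 hr


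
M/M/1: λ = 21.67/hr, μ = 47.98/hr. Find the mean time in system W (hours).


W = 1/(μ−λ) = 1/(47.98 − 21.67) = 1/26.31 = 0.03801 hr

Final: 0.03801 hr


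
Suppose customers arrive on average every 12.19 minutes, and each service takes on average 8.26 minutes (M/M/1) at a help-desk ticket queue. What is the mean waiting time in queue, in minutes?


λ = 60/12.19 = 4.9221 /hr
μ = 60/8.26 = 7.2639 /hr
ρ = λ/μ = 4.9221/7.2639 = 0.6776
Wq = ρ/(μ−λ) = 0.6776/(7.2639−4.9221) = 0.28935 hr
In minutes: 0.28935·60 = 17.361 min

Final: 17.361 min


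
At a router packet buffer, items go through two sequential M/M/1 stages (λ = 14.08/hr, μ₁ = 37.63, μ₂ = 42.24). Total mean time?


Each node sees arrival rate λ = 14.08/hr (tandem ⇒ throughput preserved).
W₁ = 1/(μ₁−λ) = 1/(37.63−14.08) = 0.04246 hr
W₂ = 1/(μ₂−λ) = 1/(42.24−14.08) = 0.03551 hr
W_total = W₁ + W₂ = 0.04246 + 0.03551 = 0.07797 hr

Final: 0.07797 hr


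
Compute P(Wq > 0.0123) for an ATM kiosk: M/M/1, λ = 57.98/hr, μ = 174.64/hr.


ρ = 57.98/174.64 = 0.3320
P(Wq > t) = ρ·e^{−(μ−λ)t} = 0.3320·e^{−1.4349}
= 0.3320·0.238135 = 0.079060

Final: 0.079060


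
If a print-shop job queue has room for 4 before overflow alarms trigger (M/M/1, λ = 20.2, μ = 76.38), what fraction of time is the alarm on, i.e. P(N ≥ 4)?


ρ = 20.2/76.38 = 0.2645
P(N ≥ n) = ρ^n = 0.2645^4 = 0.004892

Final: 0.004892


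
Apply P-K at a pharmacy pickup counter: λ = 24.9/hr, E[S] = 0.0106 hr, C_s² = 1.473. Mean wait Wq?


ρ = λ·E[S] = 24.9·0.0106 = 0.2639
E[S²] = E[S]²(1+C_s²) = 0.0106²·(1+1.473) = 0.0002779
Wq = λ·E[S²]/(2(1−ρ)) = 24.9·0.0002779/(2·0.7361) = 0.004700 hr

Final: 0.004700 hr


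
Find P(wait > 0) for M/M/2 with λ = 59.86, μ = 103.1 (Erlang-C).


a = λ/μ = 0.5806; ρ = a/2 = 0.2903
P₀ = 0.550026 (from M/M/c formula)
C(c,a) = [a^c/(c!(1−ρ))]·P₀ = [0.33710/(2·0.7097)]·0.550026
= 0.23749·0.550026 = 0.130628

Final: 0.130628


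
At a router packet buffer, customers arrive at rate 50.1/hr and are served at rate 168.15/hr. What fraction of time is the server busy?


ρ = λ/μ = 50.1/168.15 = 0.2979

Final: 0.2979


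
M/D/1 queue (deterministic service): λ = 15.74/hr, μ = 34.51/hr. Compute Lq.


ρ = 15.74/34.51 = 0.4561
M/D/1: Lq = ρ²/(2(1−ρ)) = 0.2080/(2·0.5439) = 0.19124

Final: 0.19124


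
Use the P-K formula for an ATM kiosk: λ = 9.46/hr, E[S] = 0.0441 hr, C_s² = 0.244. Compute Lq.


ρ = λ·E[S] = 9.46·0.0441 = 0.4172
Lq = ρ²(1+C_s²)/(2(1−ρ)) = 0.1740·(1+0.244)/(2·0.5828)
= 0.1740·1.2440/1.1656 = 0.18575

Final: 0.18575


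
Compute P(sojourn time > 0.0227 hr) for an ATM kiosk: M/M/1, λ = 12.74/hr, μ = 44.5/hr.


W ~ Exponential(μ−λ) for M/M/1.
μ − λ = 44.5 − 12.74 = 31.7600
P(W > t) = e^{−(μ−λ)t} = e^{−0.7210} = 0.486289

Final: 0.486289


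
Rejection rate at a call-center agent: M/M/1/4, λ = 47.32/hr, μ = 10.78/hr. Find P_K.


ρ = λ/μ = 47.32/10.78 = 4.3896
P_K = (1−ρ)ρ^K/(1−ρ^(K+1)) = (-3.3896·371.282005)/(1 − 1629.783346)
= -1258.501341/-1628.783346 = 0.772663

Final: 0.772663


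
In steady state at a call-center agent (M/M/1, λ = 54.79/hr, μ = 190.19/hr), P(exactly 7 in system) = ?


ρ = 54.79/190.19 = 0.2881
P_n = (1−ρ)·ρ^n = (1 − 0.2881)·0.2881^7 = 0.7119·0.0001647 = 0.0001172

Final: 0.0001172


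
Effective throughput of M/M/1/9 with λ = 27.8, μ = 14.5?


ρ = 1.9172; P_K = (1−ρ)ρ^9/(1−ρ^10) = 0.479131
λ_eff = λ(1 − P_K) = 27.8·(1 − 0.479131) = 27.8·0.520869 = 14.4802 /hr

Final: 14.4802 /hr


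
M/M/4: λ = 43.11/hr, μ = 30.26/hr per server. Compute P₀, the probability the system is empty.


a = λ/μ = 43.11/30.26 = 1.4247; ρ = a/c = 0.3562
Σ_{k=0}^{3} a^k/k! (terms k=0..3) = 1.00000 + 1.42465 + 1.01482 + 0.48192 = 3.92139
Tail: a^4/(4!(1−ρ)) = 4.11942/(24·0.6438) = 0.26659
P₀ = 1/(3.92139 + 0.26659) = 1/4.18799 = 0.238778

Final: 0.238778


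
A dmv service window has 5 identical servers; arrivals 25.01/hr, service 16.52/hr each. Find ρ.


ρ = λ/(cμ) = 25.01/(5·16.52) = 25.01/82.60 = 0.3028

Final: 0.3028


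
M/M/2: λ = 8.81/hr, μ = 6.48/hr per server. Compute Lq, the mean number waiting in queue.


a = λ/μ = 1.3596; ρ = a/2 = 0.6798
P₀ = 0.190629
Lq = P₀·a^c·ρ / (c!·(1−ρ)²) = 0.190629·1.84842·0.6798/(2·0.10254)
= 1.16801

Final: 1.16801


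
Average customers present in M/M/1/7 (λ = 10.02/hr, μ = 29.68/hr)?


ρ = 10.02/29.68 = 0.3376
L = ρ[1 − (K+1)ρ^K + Kρ^(K+1)] / [(1−ρ)(1−ρ^(K+1))]
Numerator: 0.3376·(1 − 8·0.0004998 + 7·0.0001687) = 0.336650
Denominator: (0.6624)·(0.999831) = 0.662287
L = 0.336650/0.662287 = 0.5083

Final: 0.5083


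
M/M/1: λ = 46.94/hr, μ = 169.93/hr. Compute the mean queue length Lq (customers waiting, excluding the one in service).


ρ = 46.94/169.93 = 0.2762
Lq = ρ²/(1−ρ) = 0.07630/0.7238 = 0.1054

Final: 0.1054


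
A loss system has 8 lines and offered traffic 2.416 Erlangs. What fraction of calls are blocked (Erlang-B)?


B(c,a) = (a^c/c!) / Σ_{k=0}^{c} a^k/k!
a^8/8! = 0.028791
Σ terms (k=0..8): 1.00000 + 2.41600 + 2.91853 + 2.35039 + 1.41963 + 0.68597 + 0.27622 + 0.09533 + 0.02879 = 11.190859
B = 0.028791/11.190859 = 0.002573

Final: 0.002573
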